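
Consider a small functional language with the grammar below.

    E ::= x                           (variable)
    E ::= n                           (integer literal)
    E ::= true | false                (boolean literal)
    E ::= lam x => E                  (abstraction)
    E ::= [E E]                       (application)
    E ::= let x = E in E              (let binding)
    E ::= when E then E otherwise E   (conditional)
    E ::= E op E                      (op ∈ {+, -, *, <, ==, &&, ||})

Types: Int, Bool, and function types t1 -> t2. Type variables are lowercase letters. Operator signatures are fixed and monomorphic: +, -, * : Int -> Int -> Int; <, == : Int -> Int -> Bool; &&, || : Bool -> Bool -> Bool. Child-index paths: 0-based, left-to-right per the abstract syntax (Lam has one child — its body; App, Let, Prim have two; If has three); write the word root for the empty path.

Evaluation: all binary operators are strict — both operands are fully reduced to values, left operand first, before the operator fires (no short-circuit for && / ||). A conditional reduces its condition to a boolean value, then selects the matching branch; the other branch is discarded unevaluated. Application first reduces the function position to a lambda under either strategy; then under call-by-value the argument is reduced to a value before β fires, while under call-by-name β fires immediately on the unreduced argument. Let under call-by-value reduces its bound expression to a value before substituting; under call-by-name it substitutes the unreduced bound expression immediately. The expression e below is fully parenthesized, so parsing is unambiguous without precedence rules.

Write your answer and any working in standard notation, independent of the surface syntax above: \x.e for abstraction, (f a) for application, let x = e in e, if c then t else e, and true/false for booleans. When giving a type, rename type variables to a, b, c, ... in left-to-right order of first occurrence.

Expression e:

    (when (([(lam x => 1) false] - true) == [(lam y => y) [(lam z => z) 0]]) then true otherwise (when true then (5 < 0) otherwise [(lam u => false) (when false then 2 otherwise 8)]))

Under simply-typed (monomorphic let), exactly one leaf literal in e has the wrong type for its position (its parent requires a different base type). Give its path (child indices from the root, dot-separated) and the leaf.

Trace:
\x._ : a -> Int
  unify a -> Int ~ Bool -> b
  unify a ~ Bool
  unify Int ~ b
_ _ : Int
  unify Int ~ Int
  unify Bool ~ Int
  FAIL: mismatch Bool ~ Int

Answer: 0.0.1 : true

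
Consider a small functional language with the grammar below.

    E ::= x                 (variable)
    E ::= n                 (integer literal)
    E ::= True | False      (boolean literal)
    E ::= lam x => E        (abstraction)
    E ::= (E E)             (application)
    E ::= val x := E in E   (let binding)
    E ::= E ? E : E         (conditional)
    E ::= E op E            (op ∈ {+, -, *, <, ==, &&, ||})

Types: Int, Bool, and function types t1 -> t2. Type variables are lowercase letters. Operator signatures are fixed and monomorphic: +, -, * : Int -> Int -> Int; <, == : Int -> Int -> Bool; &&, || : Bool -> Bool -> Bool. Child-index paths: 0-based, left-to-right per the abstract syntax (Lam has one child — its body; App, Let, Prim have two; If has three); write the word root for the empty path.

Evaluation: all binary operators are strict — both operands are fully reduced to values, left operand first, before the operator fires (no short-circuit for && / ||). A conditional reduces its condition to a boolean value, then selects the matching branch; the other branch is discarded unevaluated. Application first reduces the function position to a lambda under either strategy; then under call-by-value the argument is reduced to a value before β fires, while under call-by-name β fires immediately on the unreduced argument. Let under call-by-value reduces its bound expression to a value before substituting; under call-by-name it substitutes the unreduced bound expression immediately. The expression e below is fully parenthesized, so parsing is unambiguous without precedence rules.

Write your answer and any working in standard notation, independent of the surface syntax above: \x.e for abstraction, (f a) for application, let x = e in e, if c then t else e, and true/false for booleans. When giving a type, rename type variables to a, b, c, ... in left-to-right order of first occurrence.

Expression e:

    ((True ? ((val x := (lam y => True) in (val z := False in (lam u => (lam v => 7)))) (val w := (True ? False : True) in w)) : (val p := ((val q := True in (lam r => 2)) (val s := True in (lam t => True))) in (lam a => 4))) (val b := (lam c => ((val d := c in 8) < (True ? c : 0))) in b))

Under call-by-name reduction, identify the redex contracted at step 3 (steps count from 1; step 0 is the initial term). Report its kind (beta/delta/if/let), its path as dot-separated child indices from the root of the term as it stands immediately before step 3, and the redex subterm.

Working:
step 0: ((if true then ((let x = (\y.true) in (let z = false in (\u.(\v.7)))) (let w = (if true then false else true) in w)) else (let p = ((let q = true in (\r.2)) (let s = true in (\t.true))) in (\a.4))) (let b = (\c.((let d = c in 8) < (if true then c else 0))) in b))
step 1: [if@0] (((let x = (\y.true) in (let z = false in (\u.(\v.7)))) (let w = (if true then false else true) in w)) (let b = (\c.((let d = c in 8) < (if true then c else 0))) in b))
step 2: [let@0.0] (((let z = false in (\u.(\v.7))) (let w = (if true then false else true) in w)) (let b = (\c.((let d = c in 8) < (if true then c else 0))) in b))
step 3: [let@0.0] (((\u.(\v.7)) (let w = (if true then false else true) in w)) (let b = (\c.((let d = c in 8) < (if true then c else 0))) in b))

Answer: let at 0.0 : (let z = false in (\u.(\v.7)))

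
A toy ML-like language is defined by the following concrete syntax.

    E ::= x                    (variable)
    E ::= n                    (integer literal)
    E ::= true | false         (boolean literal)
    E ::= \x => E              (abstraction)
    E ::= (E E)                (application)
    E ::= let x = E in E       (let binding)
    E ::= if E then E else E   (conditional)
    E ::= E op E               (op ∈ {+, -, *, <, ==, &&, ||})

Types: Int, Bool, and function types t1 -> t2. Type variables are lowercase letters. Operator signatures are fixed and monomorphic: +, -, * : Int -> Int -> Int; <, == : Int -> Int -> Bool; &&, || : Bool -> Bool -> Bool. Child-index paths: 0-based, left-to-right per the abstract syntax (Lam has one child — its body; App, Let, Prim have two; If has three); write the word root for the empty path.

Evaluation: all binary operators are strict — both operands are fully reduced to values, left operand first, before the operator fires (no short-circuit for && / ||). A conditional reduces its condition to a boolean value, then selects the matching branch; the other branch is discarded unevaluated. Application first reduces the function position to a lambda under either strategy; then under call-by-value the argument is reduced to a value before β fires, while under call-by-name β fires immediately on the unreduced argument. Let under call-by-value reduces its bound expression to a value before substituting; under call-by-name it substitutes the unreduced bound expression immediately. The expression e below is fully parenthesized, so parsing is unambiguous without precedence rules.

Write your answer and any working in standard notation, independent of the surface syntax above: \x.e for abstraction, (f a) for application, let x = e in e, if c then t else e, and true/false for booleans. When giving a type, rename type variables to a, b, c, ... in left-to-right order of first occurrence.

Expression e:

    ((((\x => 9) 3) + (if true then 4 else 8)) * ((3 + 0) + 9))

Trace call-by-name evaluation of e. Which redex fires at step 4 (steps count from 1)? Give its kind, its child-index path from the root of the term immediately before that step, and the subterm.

Answer: delta at 1.0 : (3 + 0)

Trace:
step 0: ((((\x.9) 3) + (if true then 4 else 8)) * ((3 + 0) + 9))
step 1: [beta@0.0] ((9 + (if true then 4 else 8)) * ((3 + 0) + 9))
step 2: [if@0.1] ((9 + 4) * ((3 + 0) + 9))
step 3: [delta@0] (13 * ((3 + 0) + 9))
step 4: [delta@1.0] (13 * (3 + 9))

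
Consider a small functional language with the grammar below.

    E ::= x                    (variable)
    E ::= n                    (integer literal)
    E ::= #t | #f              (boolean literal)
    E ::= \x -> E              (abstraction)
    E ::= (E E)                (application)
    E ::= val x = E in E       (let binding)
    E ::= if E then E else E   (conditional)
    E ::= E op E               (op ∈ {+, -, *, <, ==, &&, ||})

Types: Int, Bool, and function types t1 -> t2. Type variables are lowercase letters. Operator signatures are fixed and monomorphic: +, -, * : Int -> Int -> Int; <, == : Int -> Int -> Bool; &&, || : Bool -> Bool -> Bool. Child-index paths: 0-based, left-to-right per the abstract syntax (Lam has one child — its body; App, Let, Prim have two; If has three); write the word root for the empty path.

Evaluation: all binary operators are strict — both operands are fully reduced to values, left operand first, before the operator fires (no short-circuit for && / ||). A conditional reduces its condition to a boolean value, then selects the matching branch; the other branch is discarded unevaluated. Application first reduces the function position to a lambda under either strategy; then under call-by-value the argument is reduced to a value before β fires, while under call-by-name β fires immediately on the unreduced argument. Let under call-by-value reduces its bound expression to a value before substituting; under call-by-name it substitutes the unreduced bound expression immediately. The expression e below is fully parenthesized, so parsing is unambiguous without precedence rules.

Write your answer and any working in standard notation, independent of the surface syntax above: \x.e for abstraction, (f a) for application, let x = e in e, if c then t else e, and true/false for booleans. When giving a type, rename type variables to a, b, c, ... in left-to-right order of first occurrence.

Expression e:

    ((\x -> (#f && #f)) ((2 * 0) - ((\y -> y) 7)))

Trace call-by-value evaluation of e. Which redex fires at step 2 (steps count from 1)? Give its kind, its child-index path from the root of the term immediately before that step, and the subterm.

Answer: beta at 1.1 : ((\y.y) 7)

Working:
step 0: ((\x.(false && false)) ((2 * 0) - ((\y.y) 7)))
step 1: [delta@1.0] ((\x.(false && false)) (0 - ((\y.y) 7)))
step 2: [beta@1.1] ((\x.(false && false)) (0 - 7))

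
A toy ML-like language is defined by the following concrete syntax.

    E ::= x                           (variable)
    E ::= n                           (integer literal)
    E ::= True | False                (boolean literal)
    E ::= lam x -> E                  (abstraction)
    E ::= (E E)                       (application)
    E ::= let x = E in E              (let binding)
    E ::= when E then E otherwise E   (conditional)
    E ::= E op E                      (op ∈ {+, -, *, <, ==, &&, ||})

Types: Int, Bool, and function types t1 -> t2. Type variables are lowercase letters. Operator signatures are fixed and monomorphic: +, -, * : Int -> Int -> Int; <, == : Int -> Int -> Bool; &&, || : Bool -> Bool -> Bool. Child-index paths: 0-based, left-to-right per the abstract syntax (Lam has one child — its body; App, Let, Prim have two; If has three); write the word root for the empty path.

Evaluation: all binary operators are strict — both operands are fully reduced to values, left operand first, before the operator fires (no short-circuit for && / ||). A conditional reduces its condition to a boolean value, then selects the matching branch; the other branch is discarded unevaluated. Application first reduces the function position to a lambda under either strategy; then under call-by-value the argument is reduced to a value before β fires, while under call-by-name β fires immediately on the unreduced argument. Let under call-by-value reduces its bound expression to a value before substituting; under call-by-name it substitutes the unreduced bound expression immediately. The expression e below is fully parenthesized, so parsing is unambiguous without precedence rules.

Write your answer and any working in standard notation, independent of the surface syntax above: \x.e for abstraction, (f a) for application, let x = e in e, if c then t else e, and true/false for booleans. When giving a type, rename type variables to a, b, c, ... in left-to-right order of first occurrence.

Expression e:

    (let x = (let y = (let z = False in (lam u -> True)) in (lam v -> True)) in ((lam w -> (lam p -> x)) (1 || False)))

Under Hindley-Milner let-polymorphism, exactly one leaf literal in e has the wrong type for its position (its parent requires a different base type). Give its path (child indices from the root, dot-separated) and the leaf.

Derivation:
let z : Bool
\u._ : a -> Bool
let y : forall. a -> Bool
\v._ : b -> Bool
let x : forall. b -> Bool
x : e -> Bool
\p._ : d -> e -> Bool
\w._ : c -> d -> e -> Bool
  unify Int ~ Bool
  FAIL: mismatch Int ~ Bool

Answer: 1.1.0 : 1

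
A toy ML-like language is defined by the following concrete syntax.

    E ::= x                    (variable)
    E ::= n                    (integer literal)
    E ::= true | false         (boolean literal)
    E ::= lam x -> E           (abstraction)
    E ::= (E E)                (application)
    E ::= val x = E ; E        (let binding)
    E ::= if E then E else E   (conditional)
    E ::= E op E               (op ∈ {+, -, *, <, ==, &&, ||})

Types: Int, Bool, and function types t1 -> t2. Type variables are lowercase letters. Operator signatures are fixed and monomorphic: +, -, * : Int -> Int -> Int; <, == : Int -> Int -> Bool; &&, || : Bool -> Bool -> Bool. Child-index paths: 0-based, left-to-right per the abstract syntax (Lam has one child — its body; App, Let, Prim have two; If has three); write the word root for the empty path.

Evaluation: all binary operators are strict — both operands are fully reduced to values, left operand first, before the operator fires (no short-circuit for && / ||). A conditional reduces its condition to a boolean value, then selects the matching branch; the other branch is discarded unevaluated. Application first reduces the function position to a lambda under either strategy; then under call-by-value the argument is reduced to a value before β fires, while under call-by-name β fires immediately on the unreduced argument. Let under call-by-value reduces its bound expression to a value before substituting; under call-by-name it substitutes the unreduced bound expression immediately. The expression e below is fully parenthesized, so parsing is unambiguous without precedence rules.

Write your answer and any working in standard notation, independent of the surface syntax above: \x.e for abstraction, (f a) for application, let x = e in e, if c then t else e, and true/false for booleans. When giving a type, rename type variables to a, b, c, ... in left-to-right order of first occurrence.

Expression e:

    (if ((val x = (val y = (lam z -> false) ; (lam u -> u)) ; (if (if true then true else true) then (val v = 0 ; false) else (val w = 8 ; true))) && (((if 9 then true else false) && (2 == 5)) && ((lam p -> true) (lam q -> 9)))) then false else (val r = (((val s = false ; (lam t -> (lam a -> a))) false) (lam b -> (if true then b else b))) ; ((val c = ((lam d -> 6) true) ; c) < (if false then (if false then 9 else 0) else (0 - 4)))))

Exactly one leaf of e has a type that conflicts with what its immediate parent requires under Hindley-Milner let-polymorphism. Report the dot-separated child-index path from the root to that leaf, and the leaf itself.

Derivation:
\z._ : a -> Bool
let y : forall. a -> Bool
u : b
\u._ : b -> b
let x : forall. b -> b
  unify Bool ~ Bool
  unify Bool ~ Bool
  unify Bool ~ Bool
let v : Int
let w : Int
  unify Bool ~ Bool
  unify Bool ~ Bool
  unify Int ~ Bool
  FAIL: mismatch Int ~ Bool

Answer: 0.1.0.0.0 : 9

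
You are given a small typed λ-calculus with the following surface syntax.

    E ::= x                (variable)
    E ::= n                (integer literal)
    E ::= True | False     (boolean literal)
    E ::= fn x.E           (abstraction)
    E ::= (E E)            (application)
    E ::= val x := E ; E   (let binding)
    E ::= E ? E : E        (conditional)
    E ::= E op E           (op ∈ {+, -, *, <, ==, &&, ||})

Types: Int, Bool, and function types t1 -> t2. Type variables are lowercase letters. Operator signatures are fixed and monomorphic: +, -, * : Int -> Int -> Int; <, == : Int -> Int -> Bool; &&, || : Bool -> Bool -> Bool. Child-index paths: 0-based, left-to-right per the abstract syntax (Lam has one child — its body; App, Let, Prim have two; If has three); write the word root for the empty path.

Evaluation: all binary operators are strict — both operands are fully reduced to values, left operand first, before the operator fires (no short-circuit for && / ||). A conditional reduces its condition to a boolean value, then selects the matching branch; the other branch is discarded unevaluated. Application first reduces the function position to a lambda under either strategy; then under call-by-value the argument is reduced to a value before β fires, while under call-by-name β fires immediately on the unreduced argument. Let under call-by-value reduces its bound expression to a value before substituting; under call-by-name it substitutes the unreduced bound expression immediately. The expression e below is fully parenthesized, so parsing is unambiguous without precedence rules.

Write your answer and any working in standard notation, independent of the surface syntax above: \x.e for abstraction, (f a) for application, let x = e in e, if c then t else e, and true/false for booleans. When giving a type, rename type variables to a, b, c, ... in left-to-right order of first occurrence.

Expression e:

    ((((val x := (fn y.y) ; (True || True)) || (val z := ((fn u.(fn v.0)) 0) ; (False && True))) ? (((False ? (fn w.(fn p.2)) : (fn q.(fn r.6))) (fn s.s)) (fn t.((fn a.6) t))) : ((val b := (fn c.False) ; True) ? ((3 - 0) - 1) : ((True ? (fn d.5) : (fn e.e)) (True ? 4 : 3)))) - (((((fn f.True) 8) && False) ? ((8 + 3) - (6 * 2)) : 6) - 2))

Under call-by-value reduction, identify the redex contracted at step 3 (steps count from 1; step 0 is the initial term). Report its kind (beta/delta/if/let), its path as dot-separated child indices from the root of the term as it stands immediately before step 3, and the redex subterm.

Trace:
step 0: ((if ((let x = (\y.y) in (true || true)) || (let z = ((\u.(\v.0)) 0) in (false && true))) then (((if false then (\w.(\p.2)) else (\q.(\r.6))) (\s.s)) (\t.((\a.6) t))) else (if (let b = (\c.false) in true) then ((3 - 0) - 1) else ((if true then (\d.5) else (\e.e)) (if true then 4 else 3)))) - ((if (((\f.true) 8) && false) then ((8 + 3) - (6 * 2)) else 6) - 2))
step 1: [let@0.0.0] ((if ((true || true) || (let z = ((\u.(\v.0)) 0) in (false && true))) then (((if false then (\w.(\p.2)) else (\q.(\r.6))) (\s.s)) (\t.((\a.6) t))) else (if (let b = (\c.false) in true) then ((3 - 0) - 1) else ((if true then (\d.5) else (\e.e)) (if true then 4 else 3)))) - ((if (((\f.true) 8) && false) then ((8 + 3) - (6 * 2)) else 6) - 2))
step 2: [delta@0.0.0] ((if (true || (let z = ((\u.(\v.0)) 0) in (false && true))) then (((if false then (\w.(\p.2)) else (\q.(\r.6))) (\s.s)) (\t.((\a.6) t))) else (if (let b = (\c.false) in true) then ((3 - 0) - 1) else ((if true then (\d.5) else (\e.e)) (if true then 4 else 3)))) - ((if (((\f.true) 8) && false) then ((8 + 3) - (6 * 2)) else 6) - 2))
step 3: [beta@0.0.1.0] ((if (true || (let z = (\v.0) in (false && true))) then (((if false then (\w.(\p.2)) else (\q.(\r.6))) (\s.s)) (\t.((\a.6) t))) else (if (let b = (\c.false) in true) then ((3 - 0) - 1) else ((if true then (\d.5) else (\e.e)) (if true then 4 else 3)))) - ((if (((\f.true) 8) && false) then ((8 + 3) - (6 * 2)) else 6) - 2))

Answer: beta at 0.0.1.0 : ((\u.(\v.0)) 0)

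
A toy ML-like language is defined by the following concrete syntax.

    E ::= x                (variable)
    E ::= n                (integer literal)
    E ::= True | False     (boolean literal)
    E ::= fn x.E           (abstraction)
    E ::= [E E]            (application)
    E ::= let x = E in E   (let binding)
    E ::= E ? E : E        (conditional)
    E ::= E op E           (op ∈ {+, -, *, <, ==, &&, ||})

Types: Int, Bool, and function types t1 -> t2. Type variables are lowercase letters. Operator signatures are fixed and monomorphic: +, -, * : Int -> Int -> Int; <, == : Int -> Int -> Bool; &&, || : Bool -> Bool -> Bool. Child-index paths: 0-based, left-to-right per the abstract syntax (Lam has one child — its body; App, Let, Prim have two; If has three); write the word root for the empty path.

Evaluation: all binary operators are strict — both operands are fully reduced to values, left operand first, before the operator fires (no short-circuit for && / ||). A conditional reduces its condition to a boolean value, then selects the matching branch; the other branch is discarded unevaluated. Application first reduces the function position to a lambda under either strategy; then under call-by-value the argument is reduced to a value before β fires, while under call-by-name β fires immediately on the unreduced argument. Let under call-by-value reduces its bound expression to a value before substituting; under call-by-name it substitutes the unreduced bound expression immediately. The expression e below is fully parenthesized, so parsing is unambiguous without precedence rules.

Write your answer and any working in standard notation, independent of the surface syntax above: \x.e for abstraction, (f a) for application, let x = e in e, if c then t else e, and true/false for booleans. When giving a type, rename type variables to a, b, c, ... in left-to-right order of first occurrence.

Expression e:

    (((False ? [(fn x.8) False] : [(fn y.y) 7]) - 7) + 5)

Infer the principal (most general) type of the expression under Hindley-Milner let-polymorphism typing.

Derivation:
  unify Bool ~ Bool
\x._ : a -> Int
  unify a -> Int ~ Bool -> b
  unify a ~ Bool
  unify Int ~ b
_ _ : Int
y : c
\y._ : c -> c
  unify c -> c ~ Int -> d
  unify c ~ Int
  unify Int ~ d
_ _ : Int
  unify Int ~ Int
  unify Int ~ Int
  unify Int ~ Int
  unify Int ~ Int
  unify Int ~ Int

Answer: Int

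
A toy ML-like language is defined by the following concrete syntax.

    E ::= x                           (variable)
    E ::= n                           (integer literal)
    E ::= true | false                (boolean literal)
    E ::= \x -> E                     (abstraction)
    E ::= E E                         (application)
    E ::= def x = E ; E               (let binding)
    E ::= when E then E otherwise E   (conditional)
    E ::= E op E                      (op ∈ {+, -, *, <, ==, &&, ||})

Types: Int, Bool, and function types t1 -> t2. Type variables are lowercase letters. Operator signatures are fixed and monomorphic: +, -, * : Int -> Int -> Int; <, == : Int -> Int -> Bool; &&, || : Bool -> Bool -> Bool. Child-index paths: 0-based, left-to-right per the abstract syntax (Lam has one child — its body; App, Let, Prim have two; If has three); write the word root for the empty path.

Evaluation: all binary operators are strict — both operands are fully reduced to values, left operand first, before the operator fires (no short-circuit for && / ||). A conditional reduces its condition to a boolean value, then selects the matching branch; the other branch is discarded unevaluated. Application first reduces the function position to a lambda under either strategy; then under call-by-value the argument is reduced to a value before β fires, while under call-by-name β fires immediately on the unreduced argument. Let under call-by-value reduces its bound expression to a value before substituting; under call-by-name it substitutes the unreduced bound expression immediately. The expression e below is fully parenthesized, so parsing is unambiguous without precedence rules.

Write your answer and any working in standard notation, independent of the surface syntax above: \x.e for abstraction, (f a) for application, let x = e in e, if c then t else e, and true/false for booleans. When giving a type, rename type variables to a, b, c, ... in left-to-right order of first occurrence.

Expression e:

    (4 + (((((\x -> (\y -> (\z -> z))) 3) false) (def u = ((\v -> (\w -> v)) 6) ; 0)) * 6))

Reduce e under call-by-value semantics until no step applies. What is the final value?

Answer: 4

Derivation:
step 0: (4 + (((((\x.(\y.(\z.z))) 3) false) (let u = ((\v.(\w.v)) 6) in 0)) * 6))
step 1: [beta@1.0.0.0] (4 + ((((\y.(\z.z)) false) (let u = ((\v.(\w.v)) 6) in 0)) * 6))
step 2: [beta@1.0.0] (4 + (((\z.z) (let u = ((\v.(\w.v)) 6) in 0)) * 6))
step 3: [beta@1.0.1.0] (4 + (((\z.z) (let u = (\w.6) in 0)) * 6))
step 4: [let@1.0.1] (4 + (((\z.z) 0) * 6))
step 5: [beta@1.0] (4 + (0 * 6))
step 6: [delta@1] (4 + 0)
step 7: [delta@root] 4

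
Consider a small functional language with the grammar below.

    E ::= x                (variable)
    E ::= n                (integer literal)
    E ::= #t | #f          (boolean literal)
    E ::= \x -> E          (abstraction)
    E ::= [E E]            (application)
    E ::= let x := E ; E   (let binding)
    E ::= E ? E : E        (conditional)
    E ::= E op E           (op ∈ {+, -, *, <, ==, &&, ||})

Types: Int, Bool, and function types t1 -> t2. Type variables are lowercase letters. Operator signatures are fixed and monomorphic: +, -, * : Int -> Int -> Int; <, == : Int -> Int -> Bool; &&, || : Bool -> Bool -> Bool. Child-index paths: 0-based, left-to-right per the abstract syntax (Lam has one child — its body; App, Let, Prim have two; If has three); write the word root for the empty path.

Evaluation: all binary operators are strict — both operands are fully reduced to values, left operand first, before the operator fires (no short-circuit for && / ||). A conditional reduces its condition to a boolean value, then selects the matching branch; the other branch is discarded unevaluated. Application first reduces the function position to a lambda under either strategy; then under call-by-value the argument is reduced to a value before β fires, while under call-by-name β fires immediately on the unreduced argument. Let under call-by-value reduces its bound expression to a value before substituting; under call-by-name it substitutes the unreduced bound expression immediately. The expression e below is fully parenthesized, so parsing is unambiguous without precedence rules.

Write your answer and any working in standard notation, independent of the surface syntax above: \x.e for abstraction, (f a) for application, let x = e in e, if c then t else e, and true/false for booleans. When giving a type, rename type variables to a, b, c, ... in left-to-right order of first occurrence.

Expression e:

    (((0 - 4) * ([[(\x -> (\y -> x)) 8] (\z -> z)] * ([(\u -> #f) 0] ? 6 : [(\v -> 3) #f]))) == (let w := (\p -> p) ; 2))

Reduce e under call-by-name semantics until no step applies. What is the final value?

Answer: false

Trace:
step 0: (((0 - 4) * ((((\x.(\y.x)) 8) (\z.z)) * (if ((\u.false) 0) then 6 else ((\v.3) false)))) == (let w = (\p.p) in 2))
step 1: [delta@0.0] ((-4 * ((((\x.(\y.x)) 8) (\z.z)) * (if ((\u.false) 0) then 6 else ((\v.3) false)))) == (let w = (\p.p) in 2))
step 2: [beta@0.1.0.0] ((-4 * (((\y.8) (\z.z)) * (if ((\u.false) 0) then 6 else ((\v.3) false)))) == (let w = (\p.p) in 2))
step 3: [beta@0.1.0] ((-4 * (8 * (if ((\u.false) 0) then 6 else ((\v.3) false)))) == (let w = (\p.p) in 2))
step 4: [beta@0.1.1.0] ((-4 * (8 * (if false then 6 else ((\v.3) false)))) == (let w = (\p.p) in 2))
step 5: [if@0.1.1] ((-4 * (8 * ((\v.3) false))) == (let w = (\p.p) in 2))
step 6: [beta@0.1.1] ((-4 * (8 * 3)) == (let w = (\p.p) in 2))
step 7: [delta@0.1] ((-4 * 24) == (let w = (\p.p) in 2))
step 8: [delta@0] (-96 == (let w = (\p.p) in 2))
step 9: [let@1] (-96 == 2)
step 10: [delta@root] false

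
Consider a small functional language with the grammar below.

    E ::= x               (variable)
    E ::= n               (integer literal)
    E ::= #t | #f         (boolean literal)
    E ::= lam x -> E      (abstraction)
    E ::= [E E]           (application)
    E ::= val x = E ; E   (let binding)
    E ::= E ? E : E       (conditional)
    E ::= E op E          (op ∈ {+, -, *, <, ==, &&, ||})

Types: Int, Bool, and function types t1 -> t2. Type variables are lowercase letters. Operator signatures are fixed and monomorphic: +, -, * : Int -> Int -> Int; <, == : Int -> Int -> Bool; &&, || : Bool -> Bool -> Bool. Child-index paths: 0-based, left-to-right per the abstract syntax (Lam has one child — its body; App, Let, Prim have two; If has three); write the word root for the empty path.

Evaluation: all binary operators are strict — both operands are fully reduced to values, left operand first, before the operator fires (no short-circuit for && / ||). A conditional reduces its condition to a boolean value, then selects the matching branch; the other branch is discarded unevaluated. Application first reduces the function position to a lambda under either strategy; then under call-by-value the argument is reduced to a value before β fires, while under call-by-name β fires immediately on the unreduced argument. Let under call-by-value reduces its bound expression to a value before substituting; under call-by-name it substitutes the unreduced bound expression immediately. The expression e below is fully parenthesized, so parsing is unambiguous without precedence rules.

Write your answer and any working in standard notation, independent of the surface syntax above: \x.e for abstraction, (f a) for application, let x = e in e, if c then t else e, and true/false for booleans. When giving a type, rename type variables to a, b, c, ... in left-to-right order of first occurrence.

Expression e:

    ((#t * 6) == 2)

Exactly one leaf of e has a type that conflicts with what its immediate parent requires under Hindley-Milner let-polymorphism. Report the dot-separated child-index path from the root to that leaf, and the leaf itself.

Answer: 0.0 : true

Trace:
  unify Bool ~ Int
  FAIL: mismatch Bool ~ Int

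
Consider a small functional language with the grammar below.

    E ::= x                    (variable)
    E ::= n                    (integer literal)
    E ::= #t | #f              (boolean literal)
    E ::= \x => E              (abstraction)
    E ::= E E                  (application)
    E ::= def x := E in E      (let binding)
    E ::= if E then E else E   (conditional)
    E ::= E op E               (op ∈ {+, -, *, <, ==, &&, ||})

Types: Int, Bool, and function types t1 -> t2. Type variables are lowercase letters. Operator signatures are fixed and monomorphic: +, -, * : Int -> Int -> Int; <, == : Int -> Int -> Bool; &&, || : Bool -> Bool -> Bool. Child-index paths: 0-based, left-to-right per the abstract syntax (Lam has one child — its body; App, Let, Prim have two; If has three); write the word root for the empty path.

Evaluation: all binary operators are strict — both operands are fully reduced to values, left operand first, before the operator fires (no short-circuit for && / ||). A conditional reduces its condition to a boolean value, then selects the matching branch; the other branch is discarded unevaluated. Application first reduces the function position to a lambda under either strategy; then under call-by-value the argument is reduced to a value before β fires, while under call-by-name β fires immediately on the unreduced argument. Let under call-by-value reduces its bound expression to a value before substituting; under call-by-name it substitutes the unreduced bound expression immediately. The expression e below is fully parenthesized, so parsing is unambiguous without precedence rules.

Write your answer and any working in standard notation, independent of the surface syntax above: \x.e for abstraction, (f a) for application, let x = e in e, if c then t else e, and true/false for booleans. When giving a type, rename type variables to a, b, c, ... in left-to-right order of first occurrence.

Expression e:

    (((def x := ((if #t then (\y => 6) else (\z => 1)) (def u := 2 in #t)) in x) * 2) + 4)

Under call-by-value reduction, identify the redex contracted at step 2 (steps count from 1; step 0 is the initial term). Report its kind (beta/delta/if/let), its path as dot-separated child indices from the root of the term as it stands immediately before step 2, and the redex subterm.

Answer: let at 0.0.0.1 : (let u = 2 in true)

Derivation:
step 0: (((let x = ((if true then (\y.6) else (\z.1)) (let u = 2 in true)) in x) * 2) + 4)
step 1: [if@0.0.0.0] (((let x = ((\y.6) (let u = 2 in true)) in x) * 2) + 4)
step 2: [let@0.0.0.1] (((let x = ((\y.6) true) in x) * 2) + 4)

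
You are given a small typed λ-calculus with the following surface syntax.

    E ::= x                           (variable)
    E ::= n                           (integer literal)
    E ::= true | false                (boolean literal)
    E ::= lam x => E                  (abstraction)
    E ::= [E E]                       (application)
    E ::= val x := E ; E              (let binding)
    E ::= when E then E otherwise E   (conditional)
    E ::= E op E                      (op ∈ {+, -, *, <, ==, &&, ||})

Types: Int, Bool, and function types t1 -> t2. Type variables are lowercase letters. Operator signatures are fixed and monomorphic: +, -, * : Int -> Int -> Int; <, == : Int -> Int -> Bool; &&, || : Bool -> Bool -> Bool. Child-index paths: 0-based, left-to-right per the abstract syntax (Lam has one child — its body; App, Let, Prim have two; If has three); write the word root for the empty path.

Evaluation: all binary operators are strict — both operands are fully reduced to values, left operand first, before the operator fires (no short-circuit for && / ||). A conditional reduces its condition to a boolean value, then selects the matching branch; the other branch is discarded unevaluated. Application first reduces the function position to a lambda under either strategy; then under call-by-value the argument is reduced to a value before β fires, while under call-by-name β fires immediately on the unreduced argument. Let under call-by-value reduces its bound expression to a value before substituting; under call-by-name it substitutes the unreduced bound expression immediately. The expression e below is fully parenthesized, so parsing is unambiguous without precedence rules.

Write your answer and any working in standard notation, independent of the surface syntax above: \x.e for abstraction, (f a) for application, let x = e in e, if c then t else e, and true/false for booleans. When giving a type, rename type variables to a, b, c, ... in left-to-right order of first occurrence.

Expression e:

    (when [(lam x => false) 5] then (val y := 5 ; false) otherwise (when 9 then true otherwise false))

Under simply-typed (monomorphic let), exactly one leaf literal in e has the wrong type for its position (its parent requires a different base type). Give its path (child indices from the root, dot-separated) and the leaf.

Answer: 2.0 : 9

Working:
\x._ : a -> Bool
  unify a -> Bool ~ Int -> b
  unify a ~ Int
  unify Bool ~ b
_ _ : Bool
  unify Bool ~ Bool
let y : Int
  unify Int ~ Bool
  FAIL: mismatch Int ~ Bool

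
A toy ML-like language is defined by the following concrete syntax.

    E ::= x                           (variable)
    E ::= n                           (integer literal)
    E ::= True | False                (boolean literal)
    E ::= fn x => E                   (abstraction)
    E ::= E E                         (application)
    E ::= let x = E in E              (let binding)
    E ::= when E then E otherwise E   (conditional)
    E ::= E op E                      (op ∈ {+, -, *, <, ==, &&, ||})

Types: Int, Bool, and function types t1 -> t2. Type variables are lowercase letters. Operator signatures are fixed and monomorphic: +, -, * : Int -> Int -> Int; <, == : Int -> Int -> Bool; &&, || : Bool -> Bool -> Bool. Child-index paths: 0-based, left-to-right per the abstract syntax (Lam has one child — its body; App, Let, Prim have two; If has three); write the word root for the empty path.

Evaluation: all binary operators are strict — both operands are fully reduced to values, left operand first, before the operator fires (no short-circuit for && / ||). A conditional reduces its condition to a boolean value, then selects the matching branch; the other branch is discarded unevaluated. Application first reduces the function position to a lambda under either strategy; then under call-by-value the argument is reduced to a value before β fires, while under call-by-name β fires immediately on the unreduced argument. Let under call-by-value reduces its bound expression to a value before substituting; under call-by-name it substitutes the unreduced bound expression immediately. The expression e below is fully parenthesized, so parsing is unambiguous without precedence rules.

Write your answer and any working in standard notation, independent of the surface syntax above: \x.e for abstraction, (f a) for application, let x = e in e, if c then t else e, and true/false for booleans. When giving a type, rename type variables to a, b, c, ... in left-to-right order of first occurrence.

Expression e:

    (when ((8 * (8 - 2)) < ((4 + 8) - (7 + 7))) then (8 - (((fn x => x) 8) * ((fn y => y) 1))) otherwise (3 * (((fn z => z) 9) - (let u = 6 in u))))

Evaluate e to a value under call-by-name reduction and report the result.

Answer: 9

Trace:
step 0: (if ((8 * (8 - 2)) < ((4 + 8) - (7 + 7))) then (8 - (((\x.x) 8) * ((\y.y) 1))) else (3 * (((\z.z) 9) - (let u = 6 in u))))
step 1: [delta@0.0.1] (if ((8 * 6) < ((4 + 8) - (7 + 7))) then (8 - (((\x.x) 8) * ((\y.y) 1))) else (3 * (((\z.z) 9) - (let u = 6 in u))))
step 2: [delta@0.0] (if (48 < ((4 + 8) - (7 + 7))) then (8 - (((\x.x) 8) * ((\y.y) 1))) else (3 * (((\z.z) 9) - (let u = 6 in u))))
step 3: [delta@0.1.0] (if (48 < (12 - (7 + 7))) then (8 - (((\x.x) 8) * ((\y.y) 1))) else (3 * (((\z.z) 9) - (let u = 6 in u))))
step 4: [delta@0.1.1] (if (48 < (12 - 14)) then (8 - (((\x.x) 8) * ((\y.y) 1))) else (3 * (((\z.z) 9) - (let u = 6 in u))))
step 5: [delta@0.1] (if (48 < -2) then (8 - (((\x.x) 8) * ((\y.y) 1))) else (3 * (((\z.z) 9) - (let u = 6 in u))))
step 6: [delta@0] (if false then (8 - (((\x.x) 8) * ((\y.y) 1))) else (3 * (((\z.z) 9) - (let u = 6 in u))))
step 7: [if@root] (3 * (((\z.z) 9) - (let u = 6 in u)))
step 8: [beta@1.0] (3 * (9 - (let u = 6 in u)))
step 9: [let@1.1] (3 * (9 - 6))
step 10: [delta@1] (3 * 3)
step 11: [delta@root] 9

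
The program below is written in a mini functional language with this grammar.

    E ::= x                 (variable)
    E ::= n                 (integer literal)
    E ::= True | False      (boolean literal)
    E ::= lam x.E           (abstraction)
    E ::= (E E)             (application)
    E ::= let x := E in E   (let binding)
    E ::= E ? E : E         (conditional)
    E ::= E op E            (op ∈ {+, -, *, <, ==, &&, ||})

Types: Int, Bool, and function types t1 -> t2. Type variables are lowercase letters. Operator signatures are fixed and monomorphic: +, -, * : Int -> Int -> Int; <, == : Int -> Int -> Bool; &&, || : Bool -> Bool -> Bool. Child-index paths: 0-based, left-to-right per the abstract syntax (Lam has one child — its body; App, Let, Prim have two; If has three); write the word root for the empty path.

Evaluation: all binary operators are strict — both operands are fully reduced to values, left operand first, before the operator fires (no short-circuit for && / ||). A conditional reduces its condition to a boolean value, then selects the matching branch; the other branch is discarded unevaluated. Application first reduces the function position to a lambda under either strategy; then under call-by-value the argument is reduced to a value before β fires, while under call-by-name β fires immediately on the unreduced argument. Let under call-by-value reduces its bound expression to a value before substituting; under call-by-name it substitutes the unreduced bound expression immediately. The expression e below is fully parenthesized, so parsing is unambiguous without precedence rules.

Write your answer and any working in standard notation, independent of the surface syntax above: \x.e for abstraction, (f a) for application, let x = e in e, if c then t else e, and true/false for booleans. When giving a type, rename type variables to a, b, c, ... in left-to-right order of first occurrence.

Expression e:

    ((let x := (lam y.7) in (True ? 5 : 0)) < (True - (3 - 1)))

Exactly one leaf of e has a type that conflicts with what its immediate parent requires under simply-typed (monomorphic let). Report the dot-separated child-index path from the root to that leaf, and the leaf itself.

Working:
\y._ : a -> Int
let x : a -> Int
  unify Bool ~ Bool
  unify Int ~ Int
  unify Int ~ Int
  unify Bool ~ Int
  FAIL: mismatch Bool ~ Int

Answer: 1.0 : true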